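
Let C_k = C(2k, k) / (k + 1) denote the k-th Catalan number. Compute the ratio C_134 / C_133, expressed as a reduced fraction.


Using C_k = (2k)! / (k! (k+1)!), the ratio C_{k+1}/C_k simplifies to
C_{k+1}/C_k = [(2k+2)! / ((k+1)! (k+2)!)] * [k! (k+1)! / (2k)!]
 = (2k+2)(2k+1) / ((k+1)(k+2)) = 2(2k+1) / (k+2).
For k = 133: 2(2*133 + 1) / (133 + 2) = 534/135 = 178/45.

178/45


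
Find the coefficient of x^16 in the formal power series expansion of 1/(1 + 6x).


Write 1/(1 + c x) = 1/(1 - (-c) x) and apply the geometric-series identity
1/(1 - y) = sum_{k>=0} y^k to get 1/(1 + c x) = sum_{k>=0} (-c)^k x^k.
So the coefficient of x^k is (-c)^k = (-1)^k * c^k.
Here c = 6 and k = 16:
(-6)^16 = 1 * 2821109907456 = 2821109907456

2821109907456


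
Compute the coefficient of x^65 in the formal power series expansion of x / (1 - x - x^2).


Let f(x) = sum_{k>=0} a_k x^k. Multiplying f(x) * (1 - x - x^2) = x and matching coefficients gives a_0 = 0, a_1 = 1, and a_k = a_{k-1} + a_{k-2} for k >= 2. These are the Fibonacci numbers F_k.
Iterating from F_0 = 0, F_1 = 1:
F_0=0, F_1=1, F_2=1, F_3=2, F_4=3, F_5=5, F_6=8, F_7=13, F_8=21, F_9=34, ...
F_65 = 17167680177565.

17167680177565


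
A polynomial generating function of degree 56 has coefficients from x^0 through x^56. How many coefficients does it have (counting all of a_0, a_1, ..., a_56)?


A polynomial of degree 56 takes the form a_0 + a_1 x + ... + a_56 x^56.
The number of coefficients is 56 + 1 = 57.

57


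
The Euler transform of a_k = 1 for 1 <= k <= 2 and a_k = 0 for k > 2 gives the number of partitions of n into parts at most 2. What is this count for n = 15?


Partitions of 15 into parts at most 2:
Using generating function (1-x)^(-1)(1-x^2)^(-1),
the coefficient of x^15 = 8

8


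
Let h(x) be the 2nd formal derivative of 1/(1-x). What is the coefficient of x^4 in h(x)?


Differentiating 2 times: d^2/dx^2 [1/(1-x)] = 2!/(1-x)^3.
The expansion 1/(1-x)^3 = sum_{k>=0} C(k+2, 2) x^k, so the coefficient of x^n in 2!/(1-x)^3 is 2! * C(n+2, 2).
For n = 4: 2 * C(6, 2) = 2 * 15 = 30

30


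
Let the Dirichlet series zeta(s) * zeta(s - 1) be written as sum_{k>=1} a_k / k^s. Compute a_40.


Convolution gives a_k = sum_{d | k} d * 1 = sum_{d | k} d = sigma(k), the sum of positive divisors of k.
For k = 40, the divisors are 1, 2, 4, 5, 8, 10, 20, 40, so
sigma(40) = 1 + 2 + 4 + 5 + 8 + 10 + 20 + 40 = 90.

90


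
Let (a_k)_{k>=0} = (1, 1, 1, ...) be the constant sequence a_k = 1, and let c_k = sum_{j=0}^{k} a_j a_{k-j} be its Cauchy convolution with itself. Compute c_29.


Since a_j = 1 for all j >= 0, the convolution sum becomes
c_k = sum_{j=0}^{k} 1 * 1 = 1 * (k + 1).
Equivalently, the generating function of (a_k) is 1/(1 - x) and its square is 1/(1 - x)^2 = sum_{k>=0} 1(k + 1) x^k.
For k = 29: 1 * 30 = 30.

30


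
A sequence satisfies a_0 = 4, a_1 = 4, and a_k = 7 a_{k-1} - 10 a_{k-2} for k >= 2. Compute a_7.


The characteristic equation is t^2 - 7 t + 10 = 0, with roots r_1 = 5 and r_2 = 2 (so c_1 = r_1 + r_2, c_2 = -r_1 r_2 as required).
One can use the closed form a_n = A r_1^n + B r_2^n, but direct iteration is more reliable:
a_0 = 4, a_1 = 4, a_2 = -12, a_3 = -124, a_4 = -748, a_5 = -3996, a_6 = -20492, a_7 = -103484.
So a_7 = -103484.

-103484


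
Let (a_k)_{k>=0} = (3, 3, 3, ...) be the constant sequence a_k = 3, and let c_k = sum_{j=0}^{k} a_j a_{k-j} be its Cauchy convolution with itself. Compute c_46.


Since a_j = 3 for all j >= 0, the convolution sum becomes
c_k = sum_{j=0}^{k} 3 * 3 = 9 * (k + 1).
Equivalently, the generating function of (a_k) is 3/(1 - x) and its square is 9/(1 - x)^2 = sum_{k>=0} 9(k + 1) x^k.
For k = 46: 9 * 47 = 423.

423


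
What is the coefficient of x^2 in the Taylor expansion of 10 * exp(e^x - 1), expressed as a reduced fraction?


exp(e^x - 1) = sum_{k>=0} Bell_k x^k / k!, where Bell_k is the k-th Bell number.
So the coefficient of x^2 is 10 * Bell_2 / 2!.
Computing: Bell_2 = 2 and 2! = 2, giving
10 * 2/2 = 10.

10


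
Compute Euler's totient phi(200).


phi(n) counts integers in [1, n] coprime to n. Using the multiplicative formula phi(n) = n * prod_{p | n} (1 - 1/p):
200 = 2^3 * 5^2, so
phi(200) = 200 * (1 - 1/2) * (1 - 1/5) = 80.

80


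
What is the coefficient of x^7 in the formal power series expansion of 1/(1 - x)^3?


The expansion 1/(1 - x)^r = sum_{k>=0} C(k + r - 1, r - 1) x^k follows from the multiset / negative-binomial theorem (or from repeated differentiation of the geometric series).
For r = 3 and k = 7:
C(9, 2) = 362880 / (2 * 5040) = 36.

36


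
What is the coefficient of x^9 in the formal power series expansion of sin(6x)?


The Maclaurin series is sin(t) = sum_{k>=0} (-1)^k t^(2k+1) / (2k+1)!, so substituting t = 6x, only odd powers of x are nonzero, with coefficient of x^(2k+1) equal to (-1)^k 6^(2k+1) / (2k+1)!.
Write 9 = 2*4 + 1, giving the coefficient (-1)^4 * 6^9 / 9! = 10077696/362880 = 972/35.

972/35


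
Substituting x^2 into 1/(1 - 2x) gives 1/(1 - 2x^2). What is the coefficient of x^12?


The coefficient of x^(2m) in 1/(1 - 2x^2) is 2^m.
With n = 12 = 2*6, the coefficient is 2^6 = 64.

64


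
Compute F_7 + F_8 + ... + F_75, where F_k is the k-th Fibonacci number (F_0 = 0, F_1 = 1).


Use the identity sum_{k=0}^{N} F_k = F_{N+2} - 1 (which follows from F_{k+2} - F_{k+1} = F_k). Then
sum_{k=7}^{75} F_k = (F_{77} - 1) - (F_{8} - 1) = F_{77} - F_{8}.
Computing: F_{77} = 5527939700884757, F_{8} = 21, so
Sum = 5527939700884757 - 21 = 5527939700884736.

5527939700884736


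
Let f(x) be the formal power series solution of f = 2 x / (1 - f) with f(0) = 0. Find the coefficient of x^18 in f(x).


Apply Lagrange inversion: f = 2 x * phi(f) with phi(t) = 1/(1 - t), so
[x^n] f = 2^n * (1/n) [t^(n-1)] phi(t)^n = 2^n * (1/n) [t^(n-1)] (1 - t)^(-n) = 2^n * (1/n) C(2n - 2, n - 1) = 2^n * C_{n-1}.
For n = 18: C_17 = C(34, 17) / 18 = 2333606220/18 = 129644790.
With the 2^18 = 262144 factor, the coefficient is 262144 * 129644790 = 33985603829760.

33985603829760


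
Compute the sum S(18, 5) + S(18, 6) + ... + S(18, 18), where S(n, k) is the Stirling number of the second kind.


By definition, S(n, k) counts partitions of an n-set into exactly k nonempty blocks.
Computing row n = 18 for k = 5..18:
S(18, k): 28958095545, 110687251039, 197462483400, 189036065010, 106175395755, 37112163803, 8391004908, 1256328866, 125854638, 8408778, 367200, 9996, 153, 1
Sum = 679213429092.

679213429092


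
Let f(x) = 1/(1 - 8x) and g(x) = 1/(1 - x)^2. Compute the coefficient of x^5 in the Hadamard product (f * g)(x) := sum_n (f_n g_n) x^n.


f has coefficients f_k = 8^k. For g = 1/(1 - x)^2 the coefficient is g_k = C(k + 1, 1) = k + 1. The Hadamard coefficient is (f * g)_k = 8^k * (k + 1).
For k = 5: 8^5 * 6 = 32768 * 6 = 196608.

196608


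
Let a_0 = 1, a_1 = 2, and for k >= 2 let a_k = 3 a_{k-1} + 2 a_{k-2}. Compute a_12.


Iterating the recurrence forward:
a_0 = 1
a_1 = 2
a_2 = 3*2 + 2*1 = 8
a_3 = 3*8 + 2*2 = 28
a_4 = 3*28 + 2*8 = 100
a_5 = 3*100 + 2*28 = 356
a_6 = 3*356 + 2*100 = 1268
a_7 = 3*1268 + 2*356 = 4516
a_8 = 3*4516 + 2*1268 = 16084
a_9 = 3*16084 + 2*4516 = 57284
a_10 = 3*57284 + 2*16084 = 204020
a_11 = 3*204020 + 2*57284 = 726628
a_12 = 3*726628 + 2*204020 = 2587924
So a_12 = 2587924.

2587924


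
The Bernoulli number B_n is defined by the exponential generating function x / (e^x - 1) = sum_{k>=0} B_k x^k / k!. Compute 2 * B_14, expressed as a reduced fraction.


Bernoulli numbers can also be computed recursively via B_0 = 1 and sum_{j=0}^{m} C(m+1, j) B_j = 0 for m >= 1. Odd-index Bernoulli numbers vanish for k >= 3.
Computing B_14 = 7/6, so 2 * B_14 = 2 * 7/6 = 7/3.

7/3


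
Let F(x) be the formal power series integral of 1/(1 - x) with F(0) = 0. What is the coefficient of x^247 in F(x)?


1/(1 - x) = sum_{k>=0} x^k. Integrating termwise and using F(0) = 0 gives
F(x) = sum_{k>=0} x^(k+1) / (k+1) = sum_{m>=1} x^m / m = -ln(1 - x).
So the coefficient of x^247 is 1/247 = 1/247.

1/247


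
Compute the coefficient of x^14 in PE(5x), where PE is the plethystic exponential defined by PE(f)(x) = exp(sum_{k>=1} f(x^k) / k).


With f(x) = 5x, the exponent is sum_{k>=1} 5 x^k / k = 5 * (-ln(1 - x)). Exponentiating:
PE(5x) = exp(-5 ln(1 - x)) = 1/(1 - x)^5.
By the negative binomial expansion, [x^n] 1/(1 - x)^5 = C(n + 4, 4).
For n = 14: C(18, 4) = 3060.

3060


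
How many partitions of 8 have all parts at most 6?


Using the generating function (1-x)^(-1)(1-x^2)^(-1)...(1-x^6)^(-1),
the coefficient of x^8 counts these restricted partitions.
Result = 20

20


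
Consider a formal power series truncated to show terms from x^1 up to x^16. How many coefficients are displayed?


From x^1 to x^16 inclusive, the count is 16 - 1 + 1 = 16.

16


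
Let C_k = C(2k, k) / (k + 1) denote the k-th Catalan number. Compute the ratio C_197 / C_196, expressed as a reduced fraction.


Using C_k = (2k)! / (k! (k+1)!), the ratio C_{k+1}/C_k simplifies to
C_{k+1}/C_k = [(2k+2)! / ((k+1)! (k+2)!)] * [k! (k+1)! / (2k)!]
 = (2k+2)(2k+1) / ((k+1)(k+2)) = 2(2k+1) / (k+2).
For k = 196: 2(2*196 + 1) / (196 + 2) = 786/198 = 131/33.

131/33


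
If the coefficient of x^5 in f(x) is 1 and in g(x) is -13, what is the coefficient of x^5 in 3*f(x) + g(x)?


Scalar multiplication scales coefficients: 3 * 1 = 3.
Then add the g coefficient: 3 + -13
= -10

-10


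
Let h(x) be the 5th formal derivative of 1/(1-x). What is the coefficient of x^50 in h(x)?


Differentiating 5 times: d^5/dx^5 [1/(1-x)] = 5!/(1-x)^6.
The expansion 1/(1-x)^6 = sum_{k>=0} C(k+5, 5) x^k, so the coefficient of x^n in 5!/(1-x)^6 is 5! * C(n+5, 5).
For n = 50: 120 * C(55, 5) = 120 * 3478761 = 417451320

417451320


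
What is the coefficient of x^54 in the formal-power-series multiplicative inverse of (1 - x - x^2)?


Let the inverse be f(x) = sum_{k>=0} a_k x^k. From f(x) * (1 - x - x^2) = 1 and matching coefficients:
 x^0: a_0 = 1.
 x^1: a_1 - a_0 = 0, so a_1 = 1.
 x^k (k >= 2): a_k - a_{k-1} - a_{k-2} = 0, i.e. a_k = a_{k-1} + a_{k-2}.
This is the Fibonacci-type recurrence shifted so that a_0 = a_1 = 1.
Iterating: a_0=1, a_1=1, a_2=2, a_3=3, a_4=5, a_5=8, a_6=13, a_7=21, a_8=34, a_9=55, ...
a_54 = 139583862445.

139583862445


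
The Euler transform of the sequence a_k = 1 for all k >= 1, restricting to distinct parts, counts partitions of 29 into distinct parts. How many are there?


Partitions of 29 into distinct parts can be computed via generating function.
Product (1+x)(1+x^2)(1+x^3)...
The coefficient of x^29 = 256

256


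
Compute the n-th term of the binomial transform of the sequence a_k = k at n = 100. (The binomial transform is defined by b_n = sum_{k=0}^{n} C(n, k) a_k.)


With a_k = k, b_n = sum_{k=0}^{n} C(n, k) k. Using k * C(n, k) = n * C(n-1, k-1) gives b_n = n * sum_{k>=1} C(n-1, k-1) = n * 2^(n-1).
For n = 100: 100 * 2^99 = 100 * 633825300114114700748351602688 = 63382530011411470074835160268800.

63382530011411470074835160268800


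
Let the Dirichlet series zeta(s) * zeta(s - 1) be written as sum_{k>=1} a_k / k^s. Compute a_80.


Convolution gives a_k = sum_{d | k} d * 1 = sum_{d | k} d = sigma(k), the sum of positive divisors of k.
For k = 80, the divisors are 1, 2, 4, 5, 8, 10, 16, 20, 40, 80, so
sigma(80) = 1 + 2 + 4 + 5 + 8 + 10 + 16 + 20 + 40 + 80 = 186.

186


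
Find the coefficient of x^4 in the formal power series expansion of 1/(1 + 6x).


Write 1/(1 + c x) = 1/(1 - (-c) x) and apply the geometric-series identity
1/(1 - y) = sum_{k>=0} y^k to get 1/(1 + c x) = sum_{k>=0} (-c)^k x^k.
So the coefficient of x^k is (-c)^k = (-1)^k * c^k.
Here c = 6 and k = 4:
(-6)^4 = 1 * 1296 = 1296

1296


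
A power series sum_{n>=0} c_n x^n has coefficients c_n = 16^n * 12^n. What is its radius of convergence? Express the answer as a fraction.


By the root test (Cauchy-Hadamard), the radius is R = 1 / limsup_n |c_n|^(1/n).
Here |c_n|^(1/n) = (16^n * 12^n)^(1/n) = 16 * 12 = 192 for all n.
So R = 1/192 = 1/192.

1/192


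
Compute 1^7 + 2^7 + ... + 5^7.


This power sum has a closed form given by Faulhaber's formula
sum_{k=1}^{m} k^p = (1 / (p + 1)) * sum_{j=0}^{p} C(p + 1, j) B_j m^(p + 1 - j),
but for small m direct computation is fastest:
1 + 128 + 2187 + 16384 + 78125 = 96825.

96825


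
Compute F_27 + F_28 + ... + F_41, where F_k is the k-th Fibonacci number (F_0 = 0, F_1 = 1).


Use the identity sum_{k=0}^{N} F_k = F_{N+2} - 1 (which follows from F_{k+2} - F_{k+1} = F_k). Then
sum_{k=27}^{41} F_k = (F_{43} - 1) - (F_{28} - 1) = F_{43} - F_{28}.
Computing: F_{43} = 433494437, F_{28} = 317811, so
Sum = 433494437 - 317811 = 433176626.

433176626


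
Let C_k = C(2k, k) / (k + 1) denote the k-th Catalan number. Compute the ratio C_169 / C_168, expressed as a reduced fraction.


Using C_k = (2k)! / (k! (k+1)!), the ratio C_{k+1}/C_k simplifies to
C_{k+1}/C_k = [(2k+2)! / ((k+1)! (k+2)!)] * [k! (k+1)! / (2k)!]
 = (2k+2)(2k+1) / ((k+1)(k+2)) = 2(2k+1) / (k+2).
For k = 168: 2(2*168 + 1) / (168 + 2) = 674/170 = 337/85.

337/85


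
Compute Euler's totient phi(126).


phi(n) counts integers in [1, n] coprime to n. Using the multiplicative formula phi(n) = n * prod_{p | n} (1 - 1/p):
126 = 2 * 3^2 * 7, so
phi(126) = 126 * (1 - 1/2) * (1 - 1/3) * (1 - 1/7) = 36.

36


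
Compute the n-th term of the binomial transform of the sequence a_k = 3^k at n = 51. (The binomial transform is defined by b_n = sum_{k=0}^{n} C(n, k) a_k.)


With a_k = 3^k, b_n = sum_{k=0}^{n} C(n, k) 3^k = (1 + 3)^n by the binomial theorem.
For n = 51: (1 + 3)^51 = 4^51 = 5070602400912917605986812821504.

5070602400912917605986812821504


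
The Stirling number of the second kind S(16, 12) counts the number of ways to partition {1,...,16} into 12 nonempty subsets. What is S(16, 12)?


Using the explicit formula S(n,k) = (1/k!) sum_{j=0}^{k} (-1)^(k-j) C(k,j) j^n:
S(16, 12) = 2757118
Equivalently, S(n,k) is n! times the coefficient of x^n in the EGF (e^x - 1)^k / k!.

2757118


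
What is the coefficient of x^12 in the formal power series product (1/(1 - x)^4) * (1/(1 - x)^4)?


Combine the factors: (1/(1 - x)^4) * (1/(1 - x)^4) = 1/(1 - x)^8.
Then use 1/(1 - x)^r = sum_{k>=0} C(k + r - 1, r - 1) x^k with r = 8 and k = 12:
C(19, 7) = 50388.

50388


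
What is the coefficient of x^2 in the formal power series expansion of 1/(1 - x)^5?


The negative binomial / multiset identity is
1/(1 - x)^r = sum_{k>=0} C(k + r - 1, r - 1) x^k.
Here r = 5 and k = 2, so the coefficient is
C(2 + 4, 4) = C(6, 4)
= 15

15


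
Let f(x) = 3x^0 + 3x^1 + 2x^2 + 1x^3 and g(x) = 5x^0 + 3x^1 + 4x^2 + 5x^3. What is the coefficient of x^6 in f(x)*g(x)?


Cauchy product at x^6:
1*5
= 5

5


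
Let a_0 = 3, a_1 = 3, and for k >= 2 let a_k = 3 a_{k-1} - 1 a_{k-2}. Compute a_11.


Iterating the recurrence forward:
a_0 = 3
a_1 = 3
a_2 = 3*3 - 1*3 = 6
a_3 = 3*6 - 1*3 = 15
a_4 = 3*15 - 1*6 = 39
a_5 = 3*39 - 1*15 = 102
a_6 = 3*102 - 1*39 = 267
a_7 = 3*267 - 1*102 = 699
a_8 = 3*699 - 1*267 = 1830
a_9 = 3*1830 - 1*699 = 4791
a_10 = 3*4791 - 1*1830 = 12543
a_11 = 3*12543 - 1*4791 = 32838
So a_11 = 32838.

32838


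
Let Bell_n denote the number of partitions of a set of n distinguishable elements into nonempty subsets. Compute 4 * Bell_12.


Bell_12 can be computed from the Bell triangle or from Dobinski's identity Bell_n = (1/e) * sum_{k>=0} k^n / k!.
Computing Bell_12 = 4213597.
Then 4 * 4213597 = 16854388.

16854388


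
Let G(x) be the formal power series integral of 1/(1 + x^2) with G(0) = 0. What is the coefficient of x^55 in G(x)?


1/(1 + x^2) = sum_{j>=0} (-1)^j x^(2j). Integrating termwise with G(0) = 0:
G(x) = sum_{j>=0} (-1)^j x^(2j+1) / (2j+1) = arctan(x).
Only odd powers are nonzero. For x^55 write 55 = 2*27 + 1, giving
(-1)^27 / 55 = -1/55 = -1/55.

-1/55


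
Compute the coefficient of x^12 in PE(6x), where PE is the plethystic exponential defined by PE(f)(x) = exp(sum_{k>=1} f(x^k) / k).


With f(x) = 6x, the exponent is sum_{k>=1} 6 x^k / k = 6 * (-ln(1 - x)). Exponentiating:
PE(6x) = exp(-6 ln(1 - x)) = 1/(1 - x)^6.
By the negative binomial expansion, [x^n] 1/(1 - x)^6 = C(n + 5, 5).
For n = 12: C(17, 5) = 6188.

6188


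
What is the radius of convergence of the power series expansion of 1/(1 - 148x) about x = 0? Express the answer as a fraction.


Expanding 1/(1 - 148x) = sum_{k>=0} 148^k x^k, the series converges when |148x| < 1, i.e., |x| < 1/148.
So the radius of convergence is 1/148 = 1/148.

1/148


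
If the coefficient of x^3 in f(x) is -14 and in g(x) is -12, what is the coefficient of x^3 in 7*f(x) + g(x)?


Scalar multiplication scales coefficients: 7 * -14 = -98.
Then add the g coefficient: -98 + -12
= -110

-110


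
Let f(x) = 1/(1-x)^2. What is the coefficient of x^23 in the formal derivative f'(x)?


Differentiate: d/dx [ 1/(1-x)^r ] = r / (1-x)^(r+1).
Here r = 2, so f'(x) = 2 / (1-x)^3.
The expansion of 1/(1-x)^(r+1) has coefficient of x^n equal to C(n+r, r).
So the coefficient of x^23 in f'(x) is
2 * C(25, 2) = 2 * 300 = 600

600


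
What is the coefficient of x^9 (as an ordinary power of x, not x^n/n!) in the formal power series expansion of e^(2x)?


The exponential series is e^y = sum_{k>=0} y^k / k!. Substituting y = 2x gives
e^(2x) = sum_{k>=0} 2^k x^k / k!.
So the coefficient of x^n is a^n/n! with a = 2, n = 9:
2^9 / 9! = 512/362880 = 4/2835

4/2835


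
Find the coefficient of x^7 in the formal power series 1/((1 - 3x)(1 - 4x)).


By partial fractions or Cauchy convolution:
The coefficient equals sum_{k=0}^{7} 3^k * 4^(7-k).
= 58975

58975


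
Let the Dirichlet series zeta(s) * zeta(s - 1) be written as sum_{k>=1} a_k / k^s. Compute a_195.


Convolution gives a_k = sum_{d | k} d * 1 = sum_{d | k} d = sigma(k), the sum of positive divisors of k.
For k = 195, the divisors are 1, 3, 5, 13, 15, 39, 65, 195, so
sigma(195) = 1 + 3 + 5 + 13 + 15 + 39 + 65 + 195 = 336.

336


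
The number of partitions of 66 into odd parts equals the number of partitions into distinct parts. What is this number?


Computing partitions of 66 into odd parts (1, 3, 5, ...):
Using the generating function prod_{k>=0} 1/(1-x^(2k+1)),
the count is 20132

20132


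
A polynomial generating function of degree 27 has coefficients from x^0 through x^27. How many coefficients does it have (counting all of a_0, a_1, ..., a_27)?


A polynomial of degree 27 takes the form a_0 + a_1 x + ... + a_27 x^27.
The number of coefficients is 27 + 1 = 28.

28


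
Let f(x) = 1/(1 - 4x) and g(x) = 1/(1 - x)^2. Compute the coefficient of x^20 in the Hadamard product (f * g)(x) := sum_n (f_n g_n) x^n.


f has coefficients f_k = 4^k. For g = 1/(1 - x)^2 the coefficient is g_k = C(k + 1, 1) = k + 1. The Hadamard coefficient is (f * g)_k = 4^k * (k + 1).
For k = 20: 4^20 * 21 = 1099511627776 * 21 = 23089744183296.

23089744183296


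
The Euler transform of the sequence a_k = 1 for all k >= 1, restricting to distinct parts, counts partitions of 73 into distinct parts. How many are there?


Partitions of 73 into distinct parts can be computed via generating function.
Product (1+x)(1+x^2)(1+x^3)...
The coefficient of x^73 = 40026

40026


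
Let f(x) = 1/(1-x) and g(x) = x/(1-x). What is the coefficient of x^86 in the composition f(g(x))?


First simplify the composition: f(g(x)) = 1/(1 - x/(1-x)) = (1-x)/((1-x) - x) = (1-x)/(1-2x).
Now extract the coefficient. Write (1-x)/(1-2x) = 1/(1-2x) - x/(1-2x).
The coefficient of x^n in 1/(1-2x) is 2^n, and in x/(1-2x) is 2^(n-1) (for n >= 1).
So the coefficient of x^86 is 2^86 - 2^85 = 77371252455336267181195264 - 38685626227668133590597632 = 38685626227668133590597632.

38685626227668133590597632


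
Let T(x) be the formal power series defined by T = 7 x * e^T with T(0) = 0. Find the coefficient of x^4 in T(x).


Apply the Lagrange inversion formula: if T = 7 x * phi(T) with phi(t) = e^t, then
[x^n] T = 7^n * (1/n) [t^(n-1)] phi(t)^n = 7^n * (1/n) [t^(n-1)] e^(n t) = 7^n * (1/n) * n^(n-1) / (n-1)! = 7^n * n^(n-1) / n!.
When c = 1 this is the Cayley count of rooted labeled trees on n vertices, divided by n!.
For n = 4: 7^4 * 4^3 / 4! = 2401 * 64/24 = 19208/3.

19208/3


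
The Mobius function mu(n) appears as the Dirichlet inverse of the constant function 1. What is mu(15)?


15 = 3 * 5 (all distinct primes).
mu(15) = (-1)^2 = 1

1


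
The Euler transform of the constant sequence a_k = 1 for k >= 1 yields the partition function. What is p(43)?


The Euler transform converts the sequence a_k = 1 into the number of integer partitions.
Using the recurrence or dynamic programming:
p(43) = 63261

63261


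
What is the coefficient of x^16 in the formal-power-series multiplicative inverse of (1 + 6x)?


The inverse is 1/(1 + 6x). Apply the geometric identity 1/(1 - y) = sum_{k>=0} y^k with y = -6x:
1/(1 + 6x) = sum_{k>=0} (-6)^k x^k.
So the coefficient of x^16 is (-6)^16 = 2821109907456.

2821109907456


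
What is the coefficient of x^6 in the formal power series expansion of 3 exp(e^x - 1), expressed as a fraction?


exp(e^x - 1) is the exponential generating function for the Bell numbers Bell_k: exp(e^x - 1) = sum_{k>=0} Bell_k x^k / k!.
So the coefficient of x^6 in 3 exp(e^x - 1) is 3 Bell_6 / 6!.
Computing: Bell_6 = 203 and 6! = 720, giving
3 * 203/720 = 203/240.

203/240


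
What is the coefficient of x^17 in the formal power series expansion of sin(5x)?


The Maclaurin series is sin(t) = sum_{k>=0} (-1)^k t^(2k+1) / (2k+1)!, so substituting t = 5x, only odd powers of x are nonzero, with coefficient of x^(2k+1) equal to (-1)^k 5^(2k+1) / (2k+1)!.
Write 17 = 2*8 + 1, giving the coefficient (-1)^8 * 5^17 / 17! = 762939453125/355687428096000 = 6103515625/2845499424768.

6103515625/2845499424768


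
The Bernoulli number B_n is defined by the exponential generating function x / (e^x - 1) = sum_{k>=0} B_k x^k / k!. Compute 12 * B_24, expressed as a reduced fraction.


Bernoulli numbers can also be computed recursively via B_0 = 1 and sum_{j=0}^{m} C(m+1, j) B_j = 0 for m >= 1. Odd-index Bernoulli numbers vanish for k >= 3.
Computing B_24 = -236364091/2730, so 12 * B_24 = 12 * -236364091/2730 = -472728182/455.

-472728182/455


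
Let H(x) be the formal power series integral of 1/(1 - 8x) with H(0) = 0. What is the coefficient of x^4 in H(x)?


1/(1 - 8x) = sum_{k>=0} 8^k x^k. Integrating termwise with H(0) = 0:
H(x) = sum_{k>=0} 8^k x^(k+1) / (k+1) = sum_{m>=1} 8^(m-1) x^m / m.
For m = 4: 8^3/4 = 512/4 = 128.

128


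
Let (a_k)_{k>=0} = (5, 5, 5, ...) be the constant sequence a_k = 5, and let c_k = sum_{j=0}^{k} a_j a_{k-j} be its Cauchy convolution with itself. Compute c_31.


Since a_j = 5 for all j >= 0, the convolution sum becomes
c_k = sum_{j=0}^{k} 5 * 5 = 25 * (k + 1).
Equivalently, the generating function of (a_k) is 5/(1 - x) and its square is 25/(1 - x)^2 = sum_{k>=0} 25(k + 1) x^k.
For k = 31: 25 * 32 = 800.

800


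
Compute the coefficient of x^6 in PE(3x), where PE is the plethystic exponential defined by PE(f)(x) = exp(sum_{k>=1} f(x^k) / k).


With f(x) = 3x, the exponent is sum_{k>=1} 3 x^k / k = 3 * (-ln(1 - x)). Exponentiating:
PE(3x) = exp(-3 ln(1 - x)) = 1/(1 - x)^3.
By the negative binomial expansion, [x^n] 1/(1 - x)^3 = C(n + 2, 2).
For n = 6: C(8, 2) = 28.

28


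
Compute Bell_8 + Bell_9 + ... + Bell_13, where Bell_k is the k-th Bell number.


Recall Bell_k counts set partitions of a k-set (with Bell_0 = 1 by convention).
Bell_8 through Bell_13: 4140, 21147, 115975, 678570, 4213597, 27644437
Sum = 4140 + 21147 + 115975 + 678570 + 4213597 + 27644437 = 32677866.

32677866


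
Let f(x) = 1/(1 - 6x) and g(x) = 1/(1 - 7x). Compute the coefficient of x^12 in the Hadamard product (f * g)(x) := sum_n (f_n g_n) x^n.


f has coefficients f_k = 6^k and g has coefficients g_k = 7^k, so the Hadamard product has coefficient (f*g)_k = 6^k * 7^k = 42^k.
For k = 12: 42^12 = 30129469486639681536.

30129469486639681536


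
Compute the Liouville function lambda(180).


The Liouville function is lambda(k) = (-1)^Omega(k), where Omega(k) counts the prime factors of k with multiplicity.
Factoring: 180 = 2 * 2 * 3 * 3 * 5, so Omega(180) = 5.
lambda(180) = (-1)^5 = -1.

-1


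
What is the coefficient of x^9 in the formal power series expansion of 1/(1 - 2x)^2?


The general identity 1/(1 - c x)^r = sum_{k>=0} c^k C(k + r - 1, r - 1) x^k follows by substituting y = c x into 1/(1 - y)^r = sum_{k>=0} C(k + r - 1, r - 1) y^k.
For c = 2, r = 2, k = 9:
2^9 * C(10, 1) = 512 * 10 = 5120.

5120


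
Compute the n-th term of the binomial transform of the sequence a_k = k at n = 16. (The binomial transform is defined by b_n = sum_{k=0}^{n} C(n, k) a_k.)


With a_k = k, b_n = sum_{k=0}^{n} C(n, k) k. Using k * C(n, k) = n * C(n-1, k-1) gives b_n = n * sum_{k>=1} C(n-1, k-1) = n * 2^(n-1).
For n = 16: 16 * 2^15 = 16 * 32768 = 524288.

524288


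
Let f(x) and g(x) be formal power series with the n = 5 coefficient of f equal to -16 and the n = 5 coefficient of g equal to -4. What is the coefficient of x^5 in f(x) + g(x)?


Addition of formal power series is termwise.
The coefficient of x^5 in f + g = -16 + -4
= -20

-20


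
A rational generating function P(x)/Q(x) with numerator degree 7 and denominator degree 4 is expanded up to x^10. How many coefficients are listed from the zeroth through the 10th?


Expanding up to x^10 gives the coefficients for x^0, x^1, ..., x^10.
That is 10 + 1 = 11 coefficients in total.

11


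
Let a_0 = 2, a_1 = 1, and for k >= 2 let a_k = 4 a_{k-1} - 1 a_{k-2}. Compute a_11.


Iterating the recurrence forward:
a_0 = 2
a_1 = 1
a_2 = 4*1 - 1*2 = 2
a_3 = 4*2 - 1*1 = 7
a_4 = 4*7 - 1*2 = 26
a_5 = 4*26 - 1*7 = 97
a_6 = 4*97 - 1*26 = 362
a_7 = 4*362 - 1*97 = 1351
a_8 = 4*1351 - 1*362 = 5042
a_9 = 4*5042 - 1*1351 = 18817
a_10 = 4*18817 - 1*5042 = 70226
a_11 = 4*70226 - 1*18817 = 262087
So a_11 = 262087.

262087


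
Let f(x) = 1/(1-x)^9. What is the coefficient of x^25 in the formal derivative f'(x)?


Differentiate: d/dx [ 1/(1-x)^r ] = r / (1-x)^(r+1).
Here r = 9, so f'(x) = 9 / (1-x)^10.
The expansion of 1/(1-x)^(r+1) has coefficient of x^n equal to C(n+r, r).
So the coefficient of x^25 in f'(x) is
9 * C(34, 9) = 9 * 52451256 = 472061304

472061304


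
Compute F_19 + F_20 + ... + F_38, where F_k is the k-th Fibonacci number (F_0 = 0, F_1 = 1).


Use the identity sum_{k=0}^{N} F_k = F_{N+2} - 1 (which follows from F_{k+2} - F_{k+1} = F_k). Then
sum_{k=19}^{38} F_k = (F_{40} - 1) - (F_{20} - 1) = F_{40} - F_{20}.
Computing: F_{40} = 102334155, F_{20} = 6765, so
Sum = 102334155 - 6765 = 102327390.

102327390


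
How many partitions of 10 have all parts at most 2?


Using the generating function (1-x)^(-1)(1-x^2)^(-1),
the coefficient of x^10 counts these restricted partitions.
Result = 6

6


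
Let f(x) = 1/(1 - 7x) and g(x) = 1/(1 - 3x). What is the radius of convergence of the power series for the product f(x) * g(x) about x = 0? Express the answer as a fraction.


The radius of 1/(1 - 7x) is 1/7 (nearest singularity at x = 1/7), and the radius of 1/(1 - 3x) is 1/3.
The product f(x)*g(x) = 1/((1 - 7x)(1 - 3x)) has singularities at both 1/7 and 1/3, so its radius of convergence is the distance to the nearest one:
min(1/7, 1/3) = 1/7.

1/7


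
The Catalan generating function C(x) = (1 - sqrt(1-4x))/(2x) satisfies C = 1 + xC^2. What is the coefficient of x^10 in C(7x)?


Substituting x -> 7x scales the n-th coefficient by 7^n, so [x^10] C(7x) = 7^10 * C_10.
C_10 = C(2*10, 10)/(11) = 184756/11 = 16796.
So 7^10 * 16796 = 282475249 * 16796 = 4744454282204.

4744454282204


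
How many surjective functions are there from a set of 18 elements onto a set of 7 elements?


By inclusion-exclusion on which target elements are missed, the number of surjections from an n-set onto a k-set is
surj(n, k) = sum_{j=0}^{k} (-1)^j C(k, j) (k - j)^n.
Equivalently surj(n, k) = k! * S(n, k), where S(n, k) is the Stirling number of the second kind.
For n = 18, k = 7:
S(18, 7) = 197462483400, so
surj = 7! * 197462483400 = 5040 * 197462483400 = 995210916336000.

995210916336000


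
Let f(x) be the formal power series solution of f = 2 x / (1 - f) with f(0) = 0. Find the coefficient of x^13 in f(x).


Apply Lagrange inversion: f = 2 x * phi(f) with phi(t) = 1/(1 - t), so
[x^n] f = 2^n * (1/n) [t^(n-1)] phi(t)^n = 2^n * (1/n) [t^(n-1)] (1 - t)^(-n) = 2^n * (1/n) C(2n - 2, n - 1) = 2^n * C_{n-1}.
For n = 13: C_12 = C(24, 12) / 13 = 2704156/13 = 208012.
With the 2^13 = 8192 factor, the coefficient is 8192 * 208012 = 1704034304.

1704034304


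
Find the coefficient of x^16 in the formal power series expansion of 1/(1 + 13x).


Write 1/(1 + c x) = 1/(1 - (-c) x) and apply the geometric-series identity
1/(1 - y) = sum_{k>=0} y^k to get 1/(1 + c x) = sum_{k>=0} (-c)^k x^k.
So the coefficient of x^k is (-c)^k = (-1)^k * c^k.
Here c = 13 and k = 16:
(-13)^16 = 1 * 665416609183179841 = 665416609183179841

665416609183179841


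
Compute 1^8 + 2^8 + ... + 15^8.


This power sum has a closed form given by Faulhaber's formula
sum_{k=1}^{m} k^p = (1 / (p + 1)) * sum_{j=0}^{p} C(p + 1, j) B_j m^(p + 1 - j),
but for small m direct computation is fastest:
1 + 256 + 6561 + 65536 + 390625 + 1679616 + 5764801 + 16777216 + 43046721 + 100000000 + 214358881 + 429981696 + 815730721 + 1475789056 + 2562890625 = 5666482312.

5666482312


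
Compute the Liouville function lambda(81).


The Liouville function is lambda(k) = (-1)^Omega(k), where Omega(k) counts the prime factors of k with multiplicity.
Factoring: 81 = 3 * 3 * 3 * 3, so Omega(81) = 4.
lambda(81) = (-1)^4 = 1.

1


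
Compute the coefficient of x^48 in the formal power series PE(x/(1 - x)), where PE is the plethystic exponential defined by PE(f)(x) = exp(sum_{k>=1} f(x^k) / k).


For f(x) = x/(1 - x) we have
sum_{k>=1} f(x^k) / k = sum_{k>=1} (1/k) * x^k / (1 - x^k) = sum_{k, m >= 1} x^(k m) / k,
which after exponentiating simplifies to
PE(x/(1 - x)) = prod_{k>=1} 1 / (1 - x^k).
This is the generating function for the partition function p(n), so the coefficient of x^48 is p(48).
Computing p(48) by dynamic programming over parts 1, 2, ..., 48: p(48) = 147273.

147273


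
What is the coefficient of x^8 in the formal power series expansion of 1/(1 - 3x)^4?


The general identity 1/(1 - c x)^r = sum_{k>=0} c^k C(k + r - 1, r - 1) x^k follows by substituting y = c x into 1/(1 - y)^r = sum_{k>=0} C(k + r - 1, r - 1) y^k.
For c = 3, r = 4, k = 8:
3^8 * C(11, 3) = 6561 * 165 = 1082565.

1082565


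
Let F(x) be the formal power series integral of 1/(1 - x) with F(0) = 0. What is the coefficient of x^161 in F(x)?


1/(1 - x) = sum_{k>=0} x^k. Integrating termwise and using F(0) = 0 gives
F(x) = sum_{k>=0} x^(k+1) / (k+1) = sum_{m>=1} x^m / m = -ln(1 - x).
So the coefficient of x^161 is 1/161 = 1/161.

1/161


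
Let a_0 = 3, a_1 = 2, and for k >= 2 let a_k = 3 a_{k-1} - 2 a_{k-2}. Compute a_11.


Iterating the recurrence forward:
a_0 = 3
a_1 = 2
a_2 = 3*2 - 2*3 = 0
a_3 = 3*0 - 2*2 = -4
a_4 = 3*-4 - 2*0 = -12
a_5 = 3*-12 - 2*-4 = -28
a_6 = 3*-28 - 2*-12 = -60
a_7 = 3*-60 - 2*-28 = -124
a_8 = 3*-124 - 2*-60 = -252
a_9 = 3*-252 - 2*-124 = -508
a_10 = 3*-508 - 2*-252 = -1020
a_11 = 3*-1020 - 2*-508 = -2044
So a_11 = -2044.

-2044


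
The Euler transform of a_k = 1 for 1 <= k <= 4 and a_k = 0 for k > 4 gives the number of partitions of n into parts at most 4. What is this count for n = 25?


Partitions of 25 into parts at most 4:
Using generating function (1-x)^(-1)(1-x^2)^(-1)...(1-x^4)^(-1),
the coefficient of x^25 = 185

185


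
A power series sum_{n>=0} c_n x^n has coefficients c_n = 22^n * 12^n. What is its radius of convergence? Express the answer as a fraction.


By the root test (Cauchy-Hadamard), the radius is R = 1 / limsup_n |c_n|^(1/n).
Here |c_n|^(1/n) = (22^n * 12^n)^(1/n) = 22 * 12 = 264 for all n.
So R = 1/264 = 1/264.

1/264


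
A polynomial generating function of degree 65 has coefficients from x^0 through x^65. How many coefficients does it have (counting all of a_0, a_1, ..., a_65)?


A polynomial of degree 65 takes the form a_0 + a_1 x + ... + a_65 x^65.
The number of coefficients is 65 + 1 = 66.

66


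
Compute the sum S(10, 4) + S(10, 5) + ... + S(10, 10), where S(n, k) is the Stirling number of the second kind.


By definition, S(n, k) counts partitions of an n-set into exactly k nonempty blocks.
Computing row n = 10 for k = 4..10:
S(10, k): 34105, 42525, 22827, 5880, 750, 45, 1
Sum = 106133.

106133


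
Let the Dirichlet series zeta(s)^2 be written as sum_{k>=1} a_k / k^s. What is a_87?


The Dirichlet convolution of the constant function 1 with itself gives (1 * 1)(k) = sum_{d | k} 1 = d(k), the number of positive divisors of k.
Since zeta(s) = sum_{k>=1} 1/k^s, we have zeta(s)^2 = sum_{k>=1} d(k)/k^s, so a_k = d(k).
For k = 87: the divisors are 1, 3, 29, 87.
Count = 4.

4


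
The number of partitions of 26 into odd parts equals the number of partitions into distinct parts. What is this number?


Computing partitions of 26 into odd parts (1, 3, 5, ...):
Using the generating function prod_{k>=0} 1/(1-x^(2k+1)),
the count is 165

165


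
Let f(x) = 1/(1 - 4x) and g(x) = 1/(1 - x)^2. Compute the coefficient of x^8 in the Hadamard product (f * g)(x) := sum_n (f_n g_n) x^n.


f has coefficients f_k = 4^k. For g = 1/(1 - x)^2 the coefficient is g_k = C(k + 1, 1) = k + 1. The Hadamard coefficient is (f * g)_k = 4^k * (k + 1).
For k = 8: 4^8 * 9 = 65536 * 9 = 589824.

589824


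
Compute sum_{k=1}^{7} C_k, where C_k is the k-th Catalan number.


C_1 through C_7: 1, 2, 5, 14, 42, 132, 429
Sum = 1 + 2 + 5 + 14 + 42 + 132 + 429
= 625

625


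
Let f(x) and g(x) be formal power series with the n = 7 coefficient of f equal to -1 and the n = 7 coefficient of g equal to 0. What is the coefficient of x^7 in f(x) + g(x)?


Addition of formal power series is termwise.
The coefficient of x^7 in f + g = -1 + 0
= -1

-1


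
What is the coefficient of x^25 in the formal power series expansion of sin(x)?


The Maclaurin series is sin(t) = sum_{k>=0} (-1)^k t^(2k+1) / (2k+1)!, so substituting t = x, only odd powers of x are nonzero, with coefficient of x^(2k+1) equal to (-1)^k / (2k+1)!.
Write 25 = 2*12 + 1, giving the coefficient (-1)^12 / 25! = 1/15511210043330985984000000 = 1/15511210043330985984000000.

1/15511210043330985984000000


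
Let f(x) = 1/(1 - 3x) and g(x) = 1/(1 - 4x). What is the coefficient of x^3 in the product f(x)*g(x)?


The coefficient of x^n in f*g is the Cauchy product: sum_{k=0}^{n} a^k * b^(n-k).
With a=3, b=4, n=3:
sum_{k=0}^{3} 3^k * 4^(3-k)
= 175

175


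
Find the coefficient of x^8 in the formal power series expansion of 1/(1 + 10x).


Write 1/(1 + c x) = 1/(1 - (-c) x) and apply the geometric-series identity
1/(1 - y) = sum_{k>=0} y^k to get 1/(1 + c x) = sum_{k>=0} (-c)^k x^k.
So the coefficient of x^k is (-c)^k = (-1)^k * c^k.
Here c = 10 and k = 8:
(-10)^8 = 1 * 100000000 = 100000000

100000000


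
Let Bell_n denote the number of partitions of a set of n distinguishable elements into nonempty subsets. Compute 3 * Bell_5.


Bell_5 can be computed from the Bell triangle or from Dobinski's identity Bell_n = (1/e) * sum_{k>=0} k^n / k!.
Computing Bell_5 = 52.
Then 3 * 52 = 156.

156


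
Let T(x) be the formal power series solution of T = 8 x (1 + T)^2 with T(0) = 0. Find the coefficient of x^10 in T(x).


Apply the Lagrange inversion formula: if T = 8 x * phi(T) with phi(t) = (1 + t)^2, then [x^n] T = 8^n * (1/n) [t^(n-1)] phi(t)^n = 8^n * (1/n) [t^(n-1)] (1 + t)^(2n) = 8^n * (1/n) C(2n, n-1).
Using the identity C(2n, n-1) = C(2n, n) * n / (n+1), the unscaled factor equals C(2n, n) / (n+1) = C_n, the n-th Catalan number.
For n = 10: C_10 = C(20, 10) / 11 = 184756/11 = 16796.
With the 8^10 = 1073741824 factor, the coefficient is 1073741824 * 16796 = 18034567675904.

18034567675904


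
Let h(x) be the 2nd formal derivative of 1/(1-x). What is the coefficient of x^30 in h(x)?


Differentiating 2 times: d^2/dx^2 [1/(1-x)] = 2!/(1-x)^3.
The expansion 1/(1-x)^3 = sum_{k>=0} C(k+2, 2) x^k, so the coefficient of x^n in 2!/(1-x)^3 is 2! * C(n+2, 2).
For n = 30: 2 * C(32, 2) = 2 * 496 = 992

992


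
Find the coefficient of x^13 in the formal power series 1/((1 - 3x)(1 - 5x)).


By partial fractions or Cauchy convolution:
The coefficient equals sum_{k=0}^{13} 3^k * 5^(13-k).
= 3049366328

3049366328


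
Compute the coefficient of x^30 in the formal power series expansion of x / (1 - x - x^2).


Let f(x) = sum_{k>=0} a_k x^k. Multiplying f(x) * (1 - x - x^2) = x and matching coefficients gives a_0 = 0, a_1 = 1, and a_k = a_{k-1} + a_{k-2} for k >= 2. These are the Fibonacci numbers F_k.
Iterating from F_0 = 0, F_1 = 1:
F_0=0, F_1=1, F_2=1, F_3=2, F_4=3, F_5=5, F_6=8, F_7=13, F_8=21, F_9=34, ...
F_30 = 832040.

832040


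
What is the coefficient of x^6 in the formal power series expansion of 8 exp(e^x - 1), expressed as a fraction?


exp(e^x - 1) is the exponential generating function for the Bell numbers Bell_k: exp(e^x - 1) = sum_{k>=0} Bell_k x^k / k!.
So the coefficient of x^6 in 8 exp(e^x - 1) is 8 Bell_6 / 6!.
Computing: Bell_6 = 203 and 6! = 720, giving
8 * 203/720 = 203/90.

203/90


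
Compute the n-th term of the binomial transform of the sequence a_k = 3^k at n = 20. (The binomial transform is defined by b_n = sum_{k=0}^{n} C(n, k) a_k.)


With a_k = 3^k, b_n = sum_{k=0}^{n} C(n, k) 3^k = (1 + 3)^n by the binomial theorem.
For n = 20: (1 + 3)^20 = 4^20 = 1099511627776.

1099511627776


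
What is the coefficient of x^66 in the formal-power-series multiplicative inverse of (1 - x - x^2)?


Let the inverse be f(x) = sum_{k>=0} a_k x^k. From f(x) * (1 - x - x^2) = 1 and matching coefficients:
 x^0: a_0 = 1.
 x^1: a_1 - a_0 = 0, so a_1 = 1.
 x^k (k >= 2): a_k - a_{k-1} - a_{k-2} = 0, i.e. a_k = a_{k-1} + a_{k-2}.
This is the Fibonacci-type recurrence shifted so that a_0 = a_1 = 1.
Iterating: a_0=1, a_1=1, a_2=2, a_3=3, a_4=5, a_5=8, a_6=13, a_7=21, a_8=34, a_9=55, ...
a_66 = 44945570212853.

44945570212853


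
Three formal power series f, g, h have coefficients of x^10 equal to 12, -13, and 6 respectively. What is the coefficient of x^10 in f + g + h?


Series addition is componentwise:
12 + -13 + 6
= 5

5


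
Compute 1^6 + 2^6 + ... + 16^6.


This power sum has a closed form given by Faulhaber's formula
sum_{k=1}^{m} k^p = (1 / (p + 1)) * sum_{j=0}^{p} C(p + 1, j) B_j m^(p + 1 - j),
but for small m direct computation is fastest:
1 + 64 + 729 + 4096 + 15625 + 46656 + 117649 + 262144 + 531441 + 1000000 + 1771561 + 2985984 + 4826809 + 7529536 + 11390625 + 16777216 = 47260136.

47260136


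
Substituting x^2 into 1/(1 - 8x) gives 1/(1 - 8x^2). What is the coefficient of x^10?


The coefficient of x^(2m) in 1/(1 - 8x^2) is 8^m.
With n = 10 = 2*5, the coefficient is 8^5 = 32768.

32768


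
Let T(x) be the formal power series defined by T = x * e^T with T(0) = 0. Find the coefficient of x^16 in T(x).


Apply the Lagrange inversion formula: if T = x * phi(T) with phi(t) = e^t, then
[x^n] T = (1/n) [t^(n-1)] phi(t)^n = (1/n) [t^(n-1)] e^(n t) = (1/n) * n^(n-1) / (n-1)! = n^(n-1) / n!.
When c = 1 this is the Cayley count of rooted labeled trees on n vertices, divided by n!.
For n = 16: 16^15 / 16! = 1152921504606846976/20922789888000 = 35184372088832/638512875.

35184372088832/638512875


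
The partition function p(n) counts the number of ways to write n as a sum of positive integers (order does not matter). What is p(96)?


Using the generating function prod_{k>=1} 1/(1-x^k), we compute p(96).
By dynamic programming over parts 1 through 96:
p(96) = 118114304

118114304


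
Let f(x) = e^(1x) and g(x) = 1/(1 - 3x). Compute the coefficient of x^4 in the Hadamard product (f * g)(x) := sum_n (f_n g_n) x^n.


Expanding: f_k = 1^k/k! (from e^(1x)) and g_k = 3^k (from 1/(1 - 3x)). So the Hadamard coefficient (f * g)_k = 1^k 3^k / k! = (3)^k / k!.
For k = 4: 3^4/4! = 81/24 = 27/8.

27/8
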